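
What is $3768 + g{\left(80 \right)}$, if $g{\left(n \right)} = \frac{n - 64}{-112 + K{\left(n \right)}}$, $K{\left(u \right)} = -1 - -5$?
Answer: $\frac{101732}{27} \approx 3767.9$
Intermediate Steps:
$K{\left(u \right)} = 4$ ($K{\left(u \right)} = -1 + 5 = 4$)
$g{\left(n \right)} = \frac{16}{27} - \frac{n}{108}$ ($g{\left(n \right)} = \frac{n - 64}{-112 + 4} = \frac{-64 + n}{-108} = \left(-64 + n\right) \left(- \frac{1}{108}\right) = \frac{16}{27} - \frac{n}{108}$)
$3768 + g{\left(80 \right)} = 3768 + \left(\frac{16}{27} - \frac{20}{27}\right) = 3768 - \frac{4}{27} = \frac{101732}{27}$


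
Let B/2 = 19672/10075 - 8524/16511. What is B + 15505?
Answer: 2579708629309/166348325 ≈ 15508.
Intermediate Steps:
B = 477850184/166348325 (B = 2*(19672/10075 - 8524/16511) = 2*(238925092/166348325) = 477850184/166348325 ≈ 2.8726)
B + 15505 = 477850184/166348325 + 15505 = 2579708629309/166348325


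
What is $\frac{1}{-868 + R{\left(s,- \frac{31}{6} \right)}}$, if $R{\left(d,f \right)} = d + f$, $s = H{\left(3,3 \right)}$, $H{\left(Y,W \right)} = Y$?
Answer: $- \frac{6}{5221} \approx -0.0011492$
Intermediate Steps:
$s = 3$
$\frac{1}{-868 + R{\left(s,- \frac{31}{6} \right)}} = \frac{1}{-868 + \left(3 - \frac{31}{6}\right)} = \frac{1}{-868 - \frac{13}{6}} = \frac{1}{- \frac{5221}{6}} = - \frac{6}{5221}$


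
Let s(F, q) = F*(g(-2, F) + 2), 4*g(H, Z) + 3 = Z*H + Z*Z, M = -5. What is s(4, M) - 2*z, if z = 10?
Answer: -7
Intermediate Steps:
g(H, Z) = -¾ + Z²/4 + H*Z/4 (g(H, Z) = -¾ + (Z*H + Z*Z)/4 = -¾ + (H*Z + Z²)/4 = -¾ + (Z² + H*Z)/4 = -¾ + (Z²/4 + H*Z/4) = -¾ + Z²/4 + H*Z/4)
s(F, q) = F*(5/4 - F/2 + F²/4) (s(F, q) = F*((-¾ + F²/4 + (¼)*(-2)*F) + 2) = F*((-¾ + F²/4 - F/2) + 2) = F*((-¾ - F/2 + F²/4) + 2) = F*(5/4 - F/2 + F²/4))
s(4, M) - 2*z = (¼)*4*(5 + 4² - 2*4) - 2*10 = (¼)*4*(5 + 16 - 8) - 20 = (¼)*4*13 - 20 = 13 - 20 = -7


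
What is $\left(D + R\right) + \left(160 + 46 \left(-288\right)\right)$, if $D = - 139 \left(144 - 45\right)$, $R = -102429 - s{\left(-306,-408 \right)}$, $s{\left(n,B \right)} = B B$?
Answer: $-295742$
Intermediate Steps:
$s{\left(n,B \right)} = B^{2}$
$R = -268893$ ($R = -102429 - \left(-408\right)^{2} = -102429 - 166464 = -268893$)
$D = -13761$ ($D = \left(-139\right) 99 = -13761$)
$\left(D + R\right) + \left(160 + 46 \left(-288\right)\right) = \left(-13761 - 268893\right) + \left(160 + 46 \left(-288\right)\right) = -282654 + \left(160 - 13248\right) = -282654 - 13088 = -295742$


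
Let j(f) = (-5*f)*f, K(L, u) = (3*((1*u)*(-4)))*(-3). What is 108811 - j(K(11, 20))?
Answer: 2700811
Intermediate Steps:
K(L, u) = 36*u (K(L, u) = (3*(u*(-4)))*(-3) = (3*(-4*u))*(-3) = -12*u*(-3) = 36*u)
j(f) = -5*f²
108811 - j(K(11, 20)) = 108811 - (-5)*(36*20)² = 108811 - (-5)*720² = 108811 - (-5)*518400 = 108811 - 1*(-2592000) = 108811 + 2592000 = 2700811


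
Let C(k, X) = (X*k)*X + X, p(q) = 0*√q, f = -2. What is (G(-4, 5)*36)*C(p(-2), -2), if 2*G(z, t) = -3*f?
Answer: -216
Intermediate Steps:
G(z, t) = 3 (G(z, t) = (-3*(-2))/2 = (½)*6 = 3)
p(q) = 0
C(k, X) = X + k*X² (C(k, X) = k*X² + X = X + k*X²)
(G(-4, 5)*36)*C(p(-2), -2) = (3*36)*(-2*(1 - 2*0)) = 108*(-2*(1 + 0)) = 108*(-2*1) = 108*(-2) = -216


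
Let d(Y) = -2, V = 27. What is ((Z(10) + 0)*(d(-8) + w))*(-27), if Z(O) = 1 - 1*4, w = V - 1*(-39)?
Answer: 5184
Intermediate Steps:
w = 66 (w = 27 - 1*(-39) = 27 + 39 = 66)
Z(O) = -3 (Z(O) = 1 - 4 = -3)
((Z(10) + 0)*(d(-8) + w))*(-27) = ((-3 + 0)*(-2 + 66))*(-27) = -3*64*(-27) = -192*(-27) = 5184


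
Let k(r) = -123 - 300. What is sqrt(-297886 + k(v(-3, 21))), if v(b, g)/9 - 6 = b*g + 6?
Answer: I*sqrt(298309) ≈ 546.18*I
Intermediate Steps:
v(b, g) = 108 + 9*b*g (v(b, g) = 54 + 9*(b*g + 6) = 54 + 9*(6 + b*g) = 54 + (54 + 9*b*g) = 108 + 9*b*g)
k(r) = -423
sqrt(-297886 + k(v(-3, 21))) = sqrt(-297886 - 423) = sqrt(-298309) = I*sqrt(298309)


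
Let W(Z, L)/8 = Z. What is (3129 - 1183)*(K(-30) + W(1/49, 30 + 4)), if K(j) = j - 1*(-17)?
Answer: -174862/7 ≈ -24980.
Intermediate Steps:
K(j) = 17 + j (K(j) = j + 17 = 17 + j)
W(Z, L) = 8*Z
(3129 - 1183)*(K(-30) + W(1/49, 30 + 4)) = (3129 - 1183)*((17 - 30) + 8/49) = 1946*(-13 + 8*(1/49)) = 1946*(-13 + 8/49) = 1946*(-629/49) = -174862/7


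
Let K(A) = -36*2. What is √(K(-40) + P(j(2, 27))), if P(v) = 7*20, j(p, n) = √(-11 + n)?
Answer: 2*√17 ≈ 8.2462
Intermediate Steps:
P(v) = 140
K(A) = -72
√(K(-40) + P(j(2, 27))) = √(-72 + 140) = √68 = 2*√17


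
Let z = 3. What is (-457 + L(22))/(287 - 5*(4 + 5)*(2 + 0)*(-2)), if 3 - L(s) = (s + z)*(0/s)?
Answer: -454/467 ≈ -0.97216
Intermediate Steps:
L(s) = 3 (L(s) = 3 - (s + 3)*0/s = 3 - (3 + s)*0 = 3 - 1*0 = 3 + 0 = 3)
(-457 + L(22))/(287 - 5*(4 + 5)*(2 + 0)*(-2)) = (-457 + 3)/(287 - 5*(4 + 5)*(2 + 0)*(-2)) = -454/(287 - 45*2*(-2)) = -454/(287 - 5*18*(-2)) = -454/(287 - 90*(-2)) = -454/(287 + 180) = -454/467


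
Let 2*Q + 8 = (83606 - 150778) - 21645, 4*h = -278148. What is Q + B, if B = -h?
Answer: 50249/2 ≈ 25125.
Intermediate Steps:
h = -69537 (h = (¼)*(-278148) = -69537)
Q = -88825/2 (Q = -4 + ((83606 - 150778) - 21645)/2 = -4 + (-67172 - 21645)/2 = -4 + (½)*(-88817) = -4 - 88817/2 = -88825/2 ≈ -44413.)
B = 69537 (B = -1*(-69537) = 69537)
Q + B = -88825/2 + 69537 = 50249/2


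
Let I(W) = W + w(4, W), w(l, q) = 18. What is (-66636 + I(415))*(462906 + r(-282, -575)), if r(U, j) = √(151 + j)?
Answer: -30645765918 - 132406*I*√106 ≈ -3.0646e+10 - 1.3632e+6*I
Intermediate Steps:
I(W) = 18 + W (I(W) = W + 18 = 18 + W)
(-66636 + I(415))*(462906 + r(-282, -575)) = (-66636 + (18 + 415))*(462906 + √(151 - 575)) = (-66636 + 433)*(462906 + √(-424)) = -66203*(462906 + 2*I*√106) = -30645765918 - 132406*I*√106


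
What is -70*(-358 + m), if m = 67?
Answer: 20370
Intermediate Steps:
-70*(-358 + m) = -70*(-358 + 67) = -70*(-291) = 20370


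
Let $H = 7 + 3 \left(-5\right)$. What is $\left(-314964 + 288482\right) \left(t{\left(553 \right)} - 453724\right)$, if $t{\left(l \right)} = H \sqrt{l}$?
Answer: $12015518968 + 211856 \sqrt{553} \approx 1.202 \cdot 10^{10}$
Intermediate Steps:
$H = -8$ ($H = 7 - 15 = -8$)
$t{\left(l \right)} = - 8 \sqrt{l}$
$\left(-314964 + 288482\right) \left(t{\left(553 \right)} - 453724\right) = \left(-314964 + 288482\right) \left(- 8 \sqrt{553} - 453724\right) = - 26482 \left(-453724 - 8 \sqrt{553}\right) = 12015518968 + 211856 \sqrt{553}$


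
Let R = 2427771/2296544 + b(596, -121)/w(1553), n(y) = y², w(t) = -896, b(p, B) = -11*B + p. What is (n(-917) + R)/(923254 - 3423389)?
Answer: -4915619103257/14615160085120 ≈ -0.33634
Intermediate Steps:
b(p, B) = p - 11*B
R = -70317421/64303232 (R = 2427771/2296544 + (596 - 11*(-121))/(-896) = 2427771*(1/2296544) + (596 + 1331)*(-1/896) = 2427771/2296544 + 1927*(-1/896) = 2427771/2296544 - 1927/896 = -70317421/64303232 ≈ -1.0935)
(n(-917) + R)/(923254 - 3423389) = ((-917)² - 70317421/64303232)/(923254 - 3423389) = (840889 - 70317421/64303232)/(-2500135) = (54071810135827/64303232)*(-1/2500135) = -4915619103257/14615160085120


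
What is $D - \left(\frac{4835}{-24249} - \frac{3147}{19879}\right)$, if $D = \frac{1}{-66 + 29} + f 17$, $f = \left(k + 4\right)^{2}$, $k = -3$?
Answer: $\frac{309104590004}{17835697227} \approx 17.331$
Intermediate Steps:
$f = 1$ ($f = \left(-3 + 4\right)^{2} = 1^{2} = 1$)
$D = \frac{628}{37}$ ($D = \frac{1}{-66 + 29} + 1 \cdot 17 = \frac{1}{-37} + 17 = - \frac{1}{37} + 17 = \frac{628}{37} \approx 16.973$)
$D - \left(\frac{4835}{-24249} - \frac{3147}{19879}\right) = \frac{628}{37} - \left(\frac{4835}{-24249} - \frac{3147}{19879}\right) = \frac{628}{37} - \left(4835 \left(- \frac{1}{24249}\right) - \frac{3147}{19879}\right) = \frac{628}{37} - \left(- \frac{4835}{24249} - \frac{3147}{19879}\right) = \frac{628}{37} - - \frac{172426568}{482045871} = \frac{628}{37} + \frac{172426568}{482045871} = \frac{309104590004}{17835697227}$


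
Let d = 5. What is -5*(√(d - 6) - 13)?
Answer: 65 - 5*I ≈ 65.0 - 5.0*I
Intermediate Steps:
-5*(√(d - 6) - 13) = -5*(√(5 - 6) - 13) = -5*(√(-1) - 13) = -5*(I - 13) = -5*(-13 + I) = 65 - 5*I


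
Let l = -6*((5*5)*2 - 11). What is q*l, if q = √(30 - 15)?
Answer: -234*√15 ≈ -906.28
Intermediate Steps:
q = √15 ≈ 3.8730
l = -234 (l = -6*(25*2 - 11) = -6*(50 - 11) = -6*39 = -234)
q*l = √15*(-234) = -234*√15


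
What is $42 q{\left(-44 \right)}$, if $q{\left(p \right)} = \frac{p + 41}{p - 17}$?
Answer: $\frac{126}{61} \approx 2.0656$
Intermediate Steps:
$q{\left(p \right)} = \frac{41 + p}{-17 + p}$
$42 q{\left(-44 \right)} = 42 \frac{41 - 44}{-17 - 44} = 42 \frac{1}{-61} \left(-3\right) = 42 \left(\left(- \frac{1}{61}\right) \left(-3\right)\right) = 42 \cdot \frac{3}{61} = \frac{126}{61}$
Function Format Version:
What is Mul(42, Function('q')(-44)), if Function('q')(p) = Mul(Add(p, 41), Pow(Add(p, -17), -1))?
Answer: Rational(126, 61) ≈ 2.0656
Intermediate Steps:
Function('q')(p) = Mul(Pow(Add(-17, p), -1), Add(41, p)) (Function('q')(p) = Mul(Add(41, p), Pow(Add(-17, p), -1)) = Mul(Pow(Add(-17, p), -1), Add(41, p)))
Mul(42, Function('q')(-44)) = Mul(42, Mul(Pow(Add(-17, -44), -1), Add(41, -44))) = Mul(42, Mul(Pow(-61, -1), -3)) = Mul(42, Mul(Rational(-1, 61), -3)) = Mul(42, Rational(3, 61)) = Rational(126, 61)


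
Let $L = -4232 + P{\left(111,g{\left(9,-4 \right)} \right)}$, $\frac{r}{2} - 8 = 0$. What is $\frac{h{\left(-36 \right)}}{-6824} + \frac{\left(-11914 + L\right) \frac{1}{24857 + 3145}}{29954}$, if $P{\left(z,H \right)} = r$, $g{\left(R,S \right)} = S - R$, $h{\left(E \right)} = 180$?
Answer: $- \frac{4721531705}{178868109381} \approx -0.026397$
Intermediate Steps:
$r = 16$ ($r = 16 + 2 \cdot 0 = 16 + 0 = 16$)
$P{\left(z,H \right)} = 16$
$L = -4216$ ($L = -4232 + 16 = -4216$)
$\frac{h{\left(-36 \right)}}{-6824} + \frac{\left(-11914 + L\right) \frac{1}{24857 + 3145}}{29954} = \frac{180}{-6824} + \frac{\left(-11914 - 4216\right) \frac{1}{24857 + 3145}}{29954} = 180 \left(- \frac{1}{6824}\right) + - \frac{16130}{28002} \cdot \frac{1}{29954} = - \frac{45}{1706} + \left(-16130\right) \frac{1}{28002} \cdot \frac{1}{29954} = - \frac{45}{1706} - \frac{8065}{419385954} = - \frac{4721531705}{178868109381}$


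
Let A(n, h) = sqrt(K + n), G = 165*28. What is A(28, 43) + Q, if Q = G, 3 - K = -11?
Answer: 4620 + sqrt(42) ≈ 4626.5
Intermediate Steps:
K = 14 (K = 3 - 1*(-11) = 3 + 11 = 14)
G = 4620
A(n, h) = sqrt(14 + n)
Q = 4620
A(28, 43) + Q = sqrt(14 + 28) + 4620 = sqrt(42) + 4620 = 4620 + sqrt(42)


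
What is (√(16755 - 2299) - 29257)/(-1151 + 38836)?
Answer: -29257/37685 + 2*√3614/37685 ≈ -0.77317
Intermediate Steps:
(√(16755 - 2299) - 29257)/(-1151 + 38836) = (√14456 - 29257)/37685 = (2*√3614 - 29257)*(1/37685) = (-29257 + 2*√3614)*(1/37685) = -29257/37685 + 2*√3614/37685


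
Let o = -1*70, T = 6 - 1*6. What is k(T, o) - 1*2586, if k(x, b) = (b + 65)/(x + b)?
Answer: -36203/14 ≈ -2585.9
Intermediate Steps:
T = 0 (T = 6 - 6 = 0)
o = -70
k(x, b) = (65 + b)/(b + x)
k(T, o) - 1*2586 = (65 - 70)/(-70 + 0) - 1*2586 = -5/(-70) - 2586 = -1/70*(-5) - 2586 = 1/14 - 2586 = -36203/14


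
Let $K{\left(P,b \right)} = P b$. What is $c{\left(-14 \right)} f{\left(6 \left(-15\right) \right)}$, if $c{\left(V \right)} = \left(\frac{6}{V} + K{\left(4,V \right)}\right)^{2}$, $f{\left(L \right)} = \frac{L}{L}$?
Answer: $\frac{156025}{49} \approx 3184.2$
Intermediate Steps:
$f{\left(L \right)} = 1$
$c{\left(V \right)} = \left(4 V + \frac{6}{V}\right)^{2}$ ($c{\left(V \right)} = \left(\frac{6}{V} + 4 V\right)^{2} = \left(4 V + \frac{6}{V}\right)^{2}$)
$c{\left(-14 \right)} f{\left(6 \left(-15\right) \right)} = \frac{4 \left(3 + 2 \left(-14\right)^{2}\right)^{2}}{196} \cdot 1 = 4 \cdot \frac{1}{196} \left(3 + 2 \cdot 196\right)^{2} \cdot 1 = 4 \cdot \frac{1}{196} \left(3 + 392\right)^{2} \cdot 1 = 4 \cdot \frac{1}{196} \cdot 395^{2} \cdot 1 = 4 \cdot \frac{1}{196} \cdot 156025 \cdot 1 = \frac{156025}{49} \cdot 1 = \frac{156025}{49}$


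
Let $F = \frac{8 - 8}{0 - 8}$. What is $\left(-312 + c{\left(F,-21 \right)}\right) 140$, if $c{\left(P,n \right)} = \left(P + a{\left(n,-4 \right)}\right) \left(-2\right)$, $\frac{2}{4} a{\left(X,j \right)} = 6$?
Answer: $-47040$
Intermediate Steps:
$a{\left(X,j \right)} = 12$ ($a{\left(X,j \right)} = 2 \cdot 6 = 12$)
$F = 0$ ($F = \frac{0}{-8} = 0 \left(- \frac{1}{8}\right) = 0$)
$c{\left(P,n \right)} = -24 - 2 P$ ($c{\left(P,n \right)} = \left(P + 12\right) \left(-2\right) = \left(12 + P\right) \left(-2\right) = -24 - 2 P$)
$\left(-312 + c{\left(F,-21 \right)}\right) 140 = \left(-312 - 24\right) 140 = \left(-336\right) 140 = -47040$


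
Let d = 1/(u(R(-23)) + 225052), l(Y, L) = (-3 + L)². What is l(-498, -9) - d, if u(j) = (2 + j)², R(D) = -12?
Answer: 32421887/225152 ≈ 144.00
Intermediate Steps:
d = 1/225152 (d = 1/((2 - 12)² + 225052) = 1/((-10)² + 225052) = 1/(100 + 225052) = 1/225152 ≈ 4.4414e-6)
l(-498, -9) - d = (-3 - 9)² - 1*1/225152 = (-12)² - 1/225152 = 144 - 1/225152 = 32421887/225152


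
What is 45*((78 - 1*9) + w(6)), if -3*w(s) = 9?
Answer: 2970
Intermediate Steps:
w(s) = -3 (w(s) = -1/3*9 = -3)
45*((78 - 1*9) + w(6)) = 45*((78 - 1*9) - 3) = 45*((78 - 9) - 3) = 45*(69 - 3) = 45*66 = 2970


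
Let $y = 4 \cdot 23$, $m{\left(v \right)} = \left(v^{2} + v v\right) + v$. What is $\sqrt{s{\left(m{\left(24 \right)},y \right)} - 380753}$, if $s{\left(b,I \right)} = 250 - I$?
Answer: $i \sqrt{380595} \approx 616.92 i$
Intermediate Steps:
$m{\left(v \right)} = v + 2 v^{2}$ ($m{\left(v \right)} = \left(v^{2} + v^{2}\right) + v = 2 v^{2} + v = v + 2 v^{2}$)
$y = 92$
$\sqrt{s{\left(m{\left(24 \right)},y \right)} - 380753} = \sqrt{\left(250 - 92\right) - 380753} = \sqrt{158 - 380753} = \sqrt{-380595} = i \sqrt{380595}$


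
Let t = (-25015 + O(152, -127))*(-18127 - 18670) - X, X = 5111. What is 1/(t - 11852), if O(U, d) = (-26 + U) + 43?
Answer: 1/914241299 ≈ 1.0938e-9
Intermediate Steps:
O(U, d) = 17 + U
t = 914253151 (t = (-25015 + (17 + 152))*(-18127 - 18670) - 1*5111 = (-25015 + 169)*(-36797) - 5111 = -24846*(-36797) - 5111 = 914258262 - 5111 = 914253151)
1/(t - 11852) = 1/(914253151 - 11852) = 1/914241299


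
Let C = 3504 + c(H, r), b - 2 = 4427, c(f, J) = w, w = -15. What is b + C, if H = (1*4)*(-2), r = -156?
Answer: 7918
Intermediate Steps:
H = -8 (H = 4*(-2) = -8)
c(f, J) = -15
b = 4429 (b = 2 + 4427 = 4429)
C = 3489 (C = 3504 - 15 = 3489)
b + C = 4429 + 3489 = 7918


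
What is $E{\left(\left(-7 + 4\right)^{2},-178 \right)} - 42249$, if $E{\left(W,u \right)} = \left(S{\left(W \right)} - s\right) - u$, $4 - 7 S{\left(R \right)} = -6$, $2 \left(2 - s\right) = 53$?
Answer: $- \frac{588631}{14} \approx -42045.0$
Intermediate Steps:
$s = - \frac{49}{2}$ ($s = 2 - \frac{53}{2} = - \frac{49}{2} \approx -24.5$)
$S{\left(R \right)} = \frac{10}{7}$ ($S{\left(R \right)} = \frac{4}{7} - - \frac{6}{7} = \frac{4}{7} + \frac{6}{7} = \frac{10}{7}$)
$E{\left(W,u \right)} = \frac{363}{14} - u$ ($E{\left(W,u \right)} = \left(\frac{10}{7} - - \frac{49}{2}\right) - u = \left(\frac{10}{7} + \frac{49}{2}\right) - u = \frac{363}{14} - u$)
$E{\left(\left(-7 + 4\right)^{2},-178 \right)} - 42249 = \left(\frac{363}{14} - -178\right) - 42249 = \left(\frac{363}{14} + 178\right) - 42249 = \frac{2855}{14} - 42249 = - \frac{588631}{14}$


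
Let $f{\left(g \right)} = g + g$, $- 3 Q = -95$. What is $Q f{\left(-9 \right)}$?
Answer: $-570$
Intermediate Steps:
$Q = \frac{95}{3}$ ($Q = \left(- \frac{1}{3}\right) \left(-95\right) = \frac{95}{3} \approx 31.667$)
$f{\left(g \right)} = 2 g$
$Q f{\left(-9 \right)} = \frac{95 \cdot 2 \left(-9\right)}{3} = \frac{95}{3} \left(-18\right) = -570$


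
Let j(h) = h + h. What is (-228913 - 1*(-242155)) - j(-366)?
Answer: 13974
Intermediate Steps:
j(h) = 2*h
(-228913 - 1*(-242155)) - j(-366) = (-228913 - 1*(-242155)) - 2*(-366) = (-228913 + 242155) - 1*(-732) = 13242 + 732 = 13974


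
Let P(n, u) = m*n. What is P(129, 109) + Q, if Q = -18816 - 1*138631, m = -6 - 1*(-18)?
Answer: -155899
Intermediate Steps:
m = 12 (m = -6 + 18 = 12)
Q = -157447 (Q = -18816 - 138631 = -157447)
P(n, u) = 12*n
P(129, 109) + Q = 12*129 - 157447 = 1548 - 157447 = -155899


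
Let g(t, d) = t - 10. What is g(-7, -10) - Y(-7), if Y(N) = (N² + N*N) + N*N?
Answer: -164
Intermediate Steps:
g(t, d) = -10 + t
Y(N) = 3*N² (Y(N) = (N² + N²) + N² = 2*N² + N² = 3*N²)
g(-7, -10) - Y(-7) = (-10 - 7) - 3*(-7)² = -17 - 3*49 = -17 - 1*147 = -17 - 147 = -164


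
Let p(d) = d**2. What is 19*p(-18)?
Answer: 6156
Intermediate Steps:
19*p(-18) = 19*(-18)**2 = 19*324 = 6156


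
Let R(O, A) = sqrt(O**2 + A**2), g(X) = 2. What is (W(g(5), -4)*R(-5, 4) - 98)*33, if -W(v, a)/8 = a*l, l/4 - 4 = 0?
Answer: -3234 + 16896*sqrt(41) ≈ 1.0495e+5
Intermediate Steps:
l = 16 (l = 16 + 4*0 = 16 + 0 = 16)
W(v, a) = -128*a (W(v, a) = -8*a*16 = -128*a)
R(O, A) = sqrt(A**2 + O**2)
(W(g(5), -4)*R(-5, 4) - 98)*33 = ((-128*(-4))*sqrt(4**2 + (-5)**2) - 98)*33 = (512*sqrt(16 + 25) - 98)*33 = (512*sqrt(41) - 98)*33 = (-98 + 512*sqrt(41))*33 = -3234 + 16896*sqrt(41)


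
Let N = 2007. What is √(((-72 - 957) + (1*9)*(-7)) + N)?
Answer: √915 ≈ 30.249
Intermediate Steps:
√(((-72 - 957) + (1*9)*(-7)) + N) = √(((-72 - 957) + (1*9)*(-7)) + 2007) = √((-1029 + 9*(-7)) + 2007) = √((-1029 - 63) + 2007) = √(-1092 + 2007) = √915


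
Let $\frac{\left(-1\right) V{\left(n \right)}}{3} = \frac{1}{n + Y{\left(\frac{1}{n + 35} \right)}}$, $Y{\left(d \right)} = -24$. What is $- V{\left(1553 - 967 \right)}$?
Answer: $\frac{3}{562} \approx 0.0053381$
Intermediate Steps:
$V{\left(n \right)} = - \frac{3}{-24 + n}$ ($V{\left(n \right)} = - \frac{3}{n - 24} = - \frac{3}{-24 + n}$)
$- V{\left(1553 - 967 \right)} = - \frac{-3}{-24 + \left(1553 - 967\right)} = - \frac{-3}{-24 + 586} = - \frac{-3}{562} = \left(-1\right) \left(- \frac{3}{562}\right) = \frac{3}{562}$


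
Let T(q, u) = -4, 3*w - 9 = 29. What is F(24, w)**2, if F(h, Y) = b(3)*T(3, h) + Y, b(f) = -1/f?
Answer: 196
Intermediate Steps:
w = 38/3 (w = 3 + (1/3)*29 = 3 + 29/3 = 38/3 ≈ 12.667)
F(h, Y) = 4/3 + Y (F(h, Y) = -1/3*(-4) + Y = 4/3 + Y)
F(24, w)**2 = (4/3 + 38/3)**2 = 14**2 = 196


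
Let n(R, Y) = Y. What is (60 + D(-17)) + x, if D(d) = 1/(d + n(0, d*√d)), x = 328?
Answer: 118727/306 + I*√17/306 ≈ 388.0 + 0.013474*I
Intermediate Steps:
D(d) = 1/(d + d^(3/2)) (D(d) = 1/(d + d*√d) = 1/(d + d^(3/2)))
(60 + D(-17)) + x = (60 + 1/(-17 + (-17)^(3/2))) + 328 = (60 + 1/(-17 - 17*I*√17)) + 328 = 388 + 1/(-17 - 17*I*√17)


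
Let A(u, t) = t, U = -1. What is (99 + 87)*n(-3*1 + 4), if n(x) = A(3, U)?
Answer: -186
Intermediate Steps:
n(x) = -1
(99 + 87)*n(-3*1 + 4) = (99 + 87)*(-1) = 186*(-1) = -186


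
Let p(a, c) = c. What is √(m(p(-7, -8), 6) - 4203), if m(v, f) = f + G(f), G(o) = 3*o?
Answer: I*√4179 ≈ 64.645*I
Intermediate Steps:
m(v, f) = 4*f (m(v, f) = f + 3*f = 4*f)
√(m(p(-7, -8), 6) - 4203) = √(4*6 - 4203) = √(24 - 4203) = √(-4179) = I*√4179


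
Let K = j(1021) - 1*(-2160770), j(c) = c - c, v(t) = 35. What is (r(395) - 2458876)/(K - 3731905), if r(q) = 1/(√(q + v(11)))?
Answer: 2458876/1571135 - √430/675588050 ≈ 1.5650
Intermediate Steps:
j(c) = 0
r(q) = (35 + q)^(-½) (r(q) = 1/(√(q + 35)) = 1/(√(35 + q)) = (35 + q)^(-½))
K = 2160770 (K = 0 - 1*(-2160770) = 0 + 2160770 = 2160770)
(r(395) - 2458876)/(K - 3731905) = ((35 + 395)^(-½) - 2458876)/(2160770 - 3731905) = (430^(-½) - 2458876)/(-1571135) = (√430/430 - 2458876)*(-1/1571135) = (-2458876 + √430/430)*(-1/1571135) = 2458876/1571135 - √430/675588050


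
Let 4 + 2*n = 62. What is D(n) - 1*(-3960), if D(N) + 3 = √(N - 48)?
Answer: 3957 + I*√19 ≈ 3957.0 + 4.3589*I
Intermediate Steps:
n = 29 (n = -2 + (½)*62 = -2 + 31 = 29)
D(N) = -3 + √(-48 + N) (D(N) = -3 + √(N - 48) = -3 + √(-48 + N))
D(n) - 1*(-3960) = (-3 + √(-48 + 29)) - 1*(-3960) = (-3 + √(-19)) + 3960 = (-3 + I*√19) + 3960 = 3957 + I*√19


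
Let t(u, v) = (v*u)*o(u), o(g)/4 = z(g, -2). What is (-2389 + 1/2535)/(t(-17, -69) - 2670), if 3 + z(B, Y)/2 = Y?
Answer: 3028057/62855325 ≈ 0.048175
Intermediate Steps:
z(B, Y) = -6 + 2*Y
o(g) = -40 (o(g) = 4*(-6 + 2*(-2)) = 4*(-6 - 4) = 4*(-10) = -40)
t(u, v) = -40*u*v (t(u, v) = (v*u)*(-40) = (u*v)*(-40) = -40*u*v)
(-2389 + 1/2535)/(t(-17, -69) - 2670) = (-2389 + 1/2535)/(-40*(-17)*(-69) - 2670) = (-2389 + 1/2535)/(-46920 - 2670) = -6056114/2535/(-49590) = -6056114/2535*(-1/49590) = 3028057/62855325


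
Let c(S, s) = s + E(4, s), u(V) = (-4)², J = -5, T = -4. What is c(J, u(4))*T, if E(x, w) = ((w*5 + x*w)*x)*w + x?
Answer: -36944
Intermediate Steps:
u(V) = 16
E(x, w) = x + w*x*(5*w + w*x) (E(x, w) = ((5*w + w*x)*x)*w + x = (x*(5*w + w*x))*w + x = w*x*(5*w + w*x) + x = x + w*x*(5*w + w*x))
c(S, s) = 4 + s + 36*s² (c(S, s) = s + 4*(1 + 5*s² + 4*s²) = s + 4*(1 + 9*s²) = s + (4 + 36*s²) = 4 + s + 36*s²)
c(J, u(4))*T = (4 + 16 + 36*16²)*(-4) = (4 + 16 + 36*256)*(-4) = (4 + 16 + 9216)*(-4) = 9236*(-4) = -36944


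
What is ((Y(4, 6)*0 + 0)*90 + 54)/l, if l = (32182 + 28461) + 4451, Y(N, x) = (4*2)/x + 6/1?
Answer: 9/10849 ≈ 0.00082957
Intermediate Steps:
Y(N, x) = 6 + 8/x (Y(N, x) = 8/x + 6*1 = 8/x + 6 = 6 + 8/x)
l = 65094 (l = 60643 + 4451 = 65094)
((Y(4, 6)*0 + 0)*90 + 54)/l = (((6 + 8/6)*0 + 0)*90 + 54)/65094 = (((6 + 8*(⅙))*0 + 0)*90 + 54)*(1/65094) = (((6 + 4/3)*0 + 0)*90 + 54)*(1/65094) = (((22/3)*0 + 0)*90 + 54)*(1/65094) = ((0 + 0)*90 + 54)*(1/65094) = (0*90 + 54)*(1/65094) = (0 + 54)*(1/65094) = 54*(1/65094) = 9/10849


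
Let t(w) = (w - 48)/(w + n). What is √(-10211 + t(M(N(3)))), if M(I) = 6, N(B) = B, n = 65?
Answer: I*√51476633/71 ≈ 101.05*I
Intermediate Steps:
t(w) = (-48 + w)/(65 + w) (t(w) = (w - 48)/(w + 65) = (-48 + w)/(65 + w))
√(-10211 + t(M(N(3)))) = √(-10211 + (-48 + 6)/(65 + 6)) = √(-10211 - 42/71) = √(-725023/71) = I*√51476633/71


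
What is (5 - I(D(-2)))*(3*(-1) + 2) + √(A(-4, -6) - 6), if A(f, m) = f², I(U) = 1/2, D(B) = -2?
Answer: -9/2 + √10 ≈ -1.3377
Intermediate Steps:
I(U) = ½
(5 - I(D(-2)))*(3*(-1) + 2) + √(A(-4, -6) - 6) = (5 - 1*½)*(3*(-1) + 2) + √((-4)² - 6) = (5 - ½)*(-3 + 2) + √(16 - 6) = (9/2)*(-1) + √10 = -9/2 + √10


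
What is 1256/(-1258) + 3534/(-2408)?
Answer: -1867555/757316 ≈ -2.4660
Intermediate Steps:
1256/(-1258) + 3534/(-2408) = 1256*(-1/1258) + 3534*(-1/2408) = -628/629 - 1767/1204 = -1867555/757316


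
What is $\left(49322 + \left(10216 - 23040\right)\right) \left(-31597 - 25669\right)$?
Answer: $-2090094468$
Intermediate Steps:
$\left(49322 + \left(10216 - 23040\right)\right) \left(-31597 - 25669\right) = \left(49322 + \left(10216 - 23040\right)\right) \left(-57266\right) = \left(49322 - 12824\right) \left(-57266\right) = 36498 \left(-57266\right) = -2090094468$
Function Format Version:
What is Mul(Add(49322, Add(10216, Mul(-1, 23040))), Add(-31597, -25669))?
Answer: -2090094468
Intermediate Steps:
Mul(Add(49322, Add(10216, Mul(-1, 23040))), Add(-31597, -25669)) = Mul(Add(49322, Add(10216, -23040)), -57266) = Mul(Add(49322, -12824), -57266) = Mul(36498, -57266) = -2090094468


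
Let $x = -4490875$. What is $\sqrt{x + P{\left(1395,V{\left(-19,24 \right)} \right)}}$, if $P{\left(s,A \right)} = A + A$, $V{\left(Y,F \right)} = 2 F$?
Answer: $i \sqrt{4490779} \approx 2119.1 i$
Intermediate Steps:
$P{\left(s,A \right)} = 2 A$
$\sqrt{x + P{\left(1395,V{\left(-19,24 \right)} \right)}} = \sqrt{-4490875 + 2 \cdot 2 \cdot 24} = \sqrt{-4490875 + 2 \cdot 48} = \sqrt{-4490875 + 96} = \sqrt{-4490779} = i \sqrt{4490779}$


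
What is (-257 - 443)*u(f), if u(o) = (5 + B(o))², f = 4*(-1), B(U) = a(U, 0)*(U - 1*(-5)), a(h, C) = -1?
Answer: -11200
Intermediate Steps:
B(U) = -5 - U (B(U) = -(U - 1*(-5)) = -(U + 5) = -(5 + U) = -5 - U)
f = -4
u(o) = o² (u(o) = (5 + (-5 - o))² = (-o)² = o²)
(-257 - 443)*u(f) = (-257 - 443)*(-4)² = -700*16 = -11200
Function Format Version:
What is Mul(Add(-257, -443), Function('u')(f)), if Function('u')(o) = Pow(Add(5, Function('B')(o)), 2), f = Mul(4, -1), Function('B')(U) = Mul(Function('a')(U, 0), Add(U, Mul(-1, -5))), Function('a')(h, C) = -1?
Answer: -11200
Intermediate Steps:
Function('B')(U) = Add(-5, Mul(-1, U)) (Function('B')(U) = Mul(-1, Add(U, Mul(-1, -5))) = Mul(-1, Add(U, 5)) = Mul(-1, Add(5, U)) = Add(-5, Mul(-1, U)))
f = -4
Function('u')(o) = Pow(o, 2) (Function('u')(o) = Pow(Add(5, Add(-5, Mul(-1, o))), 2) = Pow(Mul(-1, o), 2) = Pow(o, 2))
Mul(Add(-257, -443), Function('u')(f)) = Mul(Add(-257, -443), Pow(-4, 2)) = Mul(-700, 16) = -11200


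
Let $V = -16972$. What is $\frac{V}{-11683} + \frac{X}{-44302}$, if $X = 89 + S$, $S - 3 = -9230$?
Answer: $\frac{429326399}{258790133} \approx 1.659$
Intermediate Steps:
$S = -9227$ ($S = 3 - 9230 = -9227$)
$X = -9138$ ($X = 89 - 9227 = -9138$)
$\frac{V}{-11683} + \frac{X}{-44302} = - \frac{16972}{-11683} - \frac{9138}{-44302} = \left(-16972\right) \left(- \frac{1}{11683}\right) - - \frac{4569}{22151} = \frac{16972}{11683} + \frac{4569}{22151} = \frac{429326399}{258790133}$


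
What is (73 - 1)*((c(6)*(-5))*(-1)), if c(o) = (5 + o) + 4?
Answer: 5400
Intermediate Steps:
c(o) = 9 + o
(73 - 1)*((c(6)*(-5))*(-1)) = (73 - 1)*(((9 + 6)*(-5))*(-1)) = 72*((15*(-5))*(-1)) = 72*(-75*(-1)) = 72*75 = 5400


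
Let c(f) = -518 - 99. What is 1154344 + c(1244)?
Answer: 1153727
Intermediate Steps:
c(f) = -617
1154344 + c(1244) = 1154344 - 617 = 1153727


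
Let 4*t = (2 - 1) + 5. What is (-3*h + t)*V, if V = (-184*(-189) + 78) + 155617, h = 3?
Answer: -2857065/2 ≈ -1.4285e+6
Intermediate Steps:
t = 3/2 (t = ((2 - 1) + 5)/4 = (1 + 5)/4 = (¼)*6 = 3/2 ≈ 1.5000)
V = 190471 (V = (34776 + 78) + 155617 = 34854 + 155617 = 190471)
(-3*h + t)*V = (-3*3 + 3/2)*190471 = (-9 + 3/2)*190471 = -15/2*190471 = -2857065/2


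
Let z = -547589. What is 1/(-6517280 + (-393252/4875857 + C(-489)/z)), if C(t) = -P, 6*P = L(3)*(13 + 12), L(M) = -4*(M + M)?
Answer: -381423665539/2485844857776593224 ≈ -1.5344e-7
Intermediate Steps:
L(M) = -8*M
P = -100 (P = ((-8*3)*(13 + 12))/6 = (-24*25)/6 = (⅙)*(-600) = -100)
C(t) = 100 (C(t) = -1*(-100) = 100)
1/(-6517280 + (-393252/4875857 + C(-489)/z)) = 1/(-6517280 + (-393252/4875857 + 100/(-547589))) = 1/(-6517280 + (-393252*1/4875857 + 100*(-1/547589))) = 1/(-6517280 + (-393252/4875857 - 100/547589)) = 1/(-6517280 - 30832579304/381423665539) = 1/(-2485844857776593224/381423665539) = -381423665539/2485844857776593224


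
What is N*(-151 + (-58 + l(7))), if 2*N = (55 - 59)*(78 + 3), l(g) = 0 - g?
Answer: 34992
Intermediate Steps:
l(g) = -g
N = -162 (N = ((55 - 59)*(78 + 3))/2 = (-4*81)/2 = (1/2)*(-324) = -162)
N*(-151 + (-58 + l(7))) = -162*(-151 + (-58 - 1*7)) = -162*(-151 + (-58 - 7)) = -162*(-151 - 65) = -162*(-216) = 34992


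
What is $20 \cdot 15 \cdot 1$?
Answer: $300$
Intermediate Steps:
$20 \cdot 15 \cdot 1 = 300 \cdot 1 = 300$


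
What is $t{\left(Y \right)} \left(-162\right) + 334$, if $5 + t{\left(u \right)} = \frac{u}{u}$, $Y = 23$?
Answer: $982$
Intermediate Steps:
$t{\left(u \right)} = -4$ ($t{\left(u \right)} = -5 + \frac{u}{u} = -5 + 1 = -4$)
$t{\left(Y \right)} \left(-162\right) + 334 = \left(-4\right) \left(-162\right) + 334 = 648 + 334 = 982$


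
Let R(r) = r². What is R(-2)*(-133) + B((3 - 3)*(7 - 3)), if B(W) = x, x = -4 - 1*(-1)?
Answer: -535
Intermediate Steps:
x = -3 (x = -4 + 1 = -3)
B(W) = -3
R(-2)*(-133) + B((3 - 3)*(7 - 3)) = (-2)²*(-133) - 3 = 4*(-133) - 3 = -532 - 3 = -535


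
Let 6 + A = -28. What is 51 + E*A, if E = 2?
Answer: -17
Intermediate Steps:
A = -34 (A = -6 - 28 = -34)
51 + E*A = 51 + 2*(-34) = 51 - 68 = -17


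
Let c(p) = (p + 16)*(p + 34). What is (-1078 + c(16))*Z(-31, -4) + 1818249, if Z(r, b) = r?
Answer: 1802067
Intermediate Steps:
c(p) = (16 + p)*(34 + p)
(-1078 + c(16))*Z(-31, -4) + 1818249 = (-1078 + (544 + 16² + 50*16))*(-31) + 1818249 = (-1078 + (544 + 256 + 800))*(-31) + 1818249 = (-1078 + 1600)*(-31) + 1818249 = 522*(-31) + 1818249 = -16182 + 1818249 = 1802067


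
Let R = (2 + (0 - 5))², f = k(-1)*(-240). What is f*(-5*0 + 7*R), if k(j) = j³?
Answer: 15120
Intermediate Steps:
f = 240 (f = (-1)³*(-240) = -1*(-240) = 240)
R = 9 (R = (2 - 5)² = (-3)² = 9)
f*(-5*0 + 7*R) = 240*(-5*0 + 7*9) = 240*(0 + 63) = 240*63 = 15120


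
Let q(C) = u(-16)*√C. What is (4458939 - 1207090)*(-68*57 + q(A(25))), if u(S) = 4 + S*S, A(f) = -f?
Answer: -12604166724 + 4227403700*I ≈ -1.2604e+10 + 4.2274e+9*I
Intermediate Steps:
u(S) = 4 + S²
q(C) = 260*√C (q(C) = (4 + (-16)²)*√C = (4 + 256)*√C = 260*√C)
(4458939 - 1207090)*(-68*57 + q(A(25))) = (4458939 - 1207090)*(-68*57 + 260*√(-1*25)) = 3251849*(-3876 + 260*√(-25)) = 3251849*(-3876 + 260*(5*I)) = 3251849*(-3876 + 1300*I) = -12604166724 + 4227403700*I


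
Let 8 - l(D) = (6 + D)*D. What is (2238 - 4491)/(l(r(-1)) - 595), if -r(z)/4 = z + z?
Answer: 751/233 ≈ 3.2232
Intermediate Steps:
r(z) = -8*z (r(z) = -4*(z + z) = -8*z)
l(D) = 8 - D*(6 + D) (l(D) = 8 - (6 + D)*D = 8 - D*(6 + D))
(2238 - 4491)/(l(r(-1)) - 595) = (2238 - 4491)/((8 - (-8*(-1))**2 - (-48)*(-1)) - 595) = -2253/((8 - 1*8**2 - 6*8) - 595) = -2253/((8 - 1*64 - 48) - 595) = -2253/((8 - 64 - 48) - 595) = -2253/(-104 - 595) = -2253/(-699) = -2253*(-1/699) = 751/233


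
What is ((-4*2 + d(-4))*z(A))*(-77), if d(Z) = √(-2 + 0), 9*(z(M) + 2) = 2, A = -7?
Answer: -9856/9 + 1232*I*√2/9 ≈ -1095.1 + 193.59*I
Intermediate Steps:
z(M) = -16/9 (z(M) = -2 + (⅑)*2 = -2 + 2/9 = -16/9)
d(Z) = I*√2 (d(Z) = √(-2) = I*√2)
((-4*2 + d(-4))*z(A))*(-77) = ((-4*2 + I*√2)*(-16/9))*(-77) = ((-8 + I*√2)*(-16/9))*(-77) = (128/9 - 16*I*√2/9)*(-77) = -9856/9 + 1232*I*√2/9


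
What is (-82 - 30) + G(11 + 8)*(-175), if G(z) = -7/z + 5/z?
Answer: -1778/19 ≈ -93.579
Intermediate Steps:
G(z) = -2/z
(-82 - 30) + G(11 + 8)*(-175) = (-82 - 30) - 2/(11 + 8)*(-175) = -112 - 2/19*(-175) = -112 + 350/19 = -1778/19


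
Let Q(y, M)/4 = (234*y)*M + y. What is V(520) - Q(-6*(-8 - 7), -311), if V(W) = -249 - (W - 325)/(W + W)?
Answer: 419168493/16 ≈ 2.6198e+7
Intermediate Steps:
Q(y, M) = 4*y + 936*M*y (Q(y, M) = 4*((234*y)*M + y) = 4*(234*M*y + y) = 4*(y + 234*M*y) = 4*y + 936*M*y)
V(W) = -249 - (-325 + W)/(2*W)
V(520) - Q(-6*(-8 - 7), -311) = (½)*(325 - 499*520)/520 - 4*(-6*(-8 - 7))*(1 + 234*(-311)) = (½)*(1/520)*(325 - 259480) - 4*(-6*(-15))*(1 - 72774) = (½)*(1/520)*(-259155) - 4*90*(-72773) = -3987/16 - 1*(-26198280) = -3987/16 + 26198280 = 419168493/16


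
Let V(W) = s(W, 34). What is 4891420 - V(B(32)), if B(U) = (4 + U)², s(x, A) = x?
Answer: 4890124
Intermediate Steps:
V(W) = W
4891420 - V(B(32)) = 4891420 - (4 + 32)² = 4891420 - 1*36² = 4891420 - 1*1296 = 4891420 - 1296 = 4890124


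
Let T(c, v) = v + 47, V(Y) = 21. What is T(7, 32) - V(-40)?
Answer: 58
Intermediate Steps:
T(c, v) = 47 + v
T(7, 32) - V(-40) = (47 + 32) - 1*21 = 79 - 21 = 58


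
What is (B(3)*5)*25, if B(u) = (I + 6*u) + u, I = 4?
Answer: 3125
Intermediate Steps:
B(u) = 4 + 7*u (B(u) = (4 + 6*u) + u = 4 + 7*u)
(B(3)*5)*25 = ((4 + 7*3)*5)*25 = ((4 + 21)*5)*25 = (25*5)*25 = 125*25 = 3125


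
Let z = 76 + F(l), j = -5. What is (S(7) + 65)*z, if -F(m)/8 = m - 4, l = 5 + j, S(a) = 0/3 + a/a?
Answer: 7128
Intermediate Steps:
S(a) = 1 (S(a) = 0*(1/3) + 1 = 0 + 1 = 1)
l = 0 (l = 5 - 5 = 0)
F(m) = 32 - 8*m (F(m) = -8*(m - 4) = -8*(-4 + m) = 32 - 8*m)
z = 108 (z = 76 + (32 - 8*0) = 76 + (32 + 0) = 76 + 32 = 108)
(S(7) + 65)*z = (1 + 65)*108 = 66*108 = 7128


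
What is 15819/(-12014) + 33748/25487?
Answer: 206329/27836438 ≈ 0.0074122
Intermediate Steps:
15819/(-12014) + 33748/25487 = 15819*(-1/12014) + 33748*(1/25487) = -15819/12014 + 3068/2317 = 206329/27836438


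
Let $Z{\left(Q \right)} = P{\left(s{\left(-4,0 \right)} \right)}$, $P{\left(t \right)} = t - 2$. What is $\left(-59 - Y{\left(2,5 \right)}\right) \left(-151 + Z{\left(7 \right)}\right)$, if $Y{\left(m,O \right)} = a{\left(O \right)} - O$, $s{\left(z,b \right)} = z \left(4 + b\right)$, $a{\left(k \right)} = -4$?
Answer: $8450$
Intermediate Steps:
$Y{\left(m,O \right)} = -4 - O$
$P{\left(t \right)} = -2 + t$ ($P{\left(t \right)} = t - 2 = -2 + t$)
$Z{\left(Q \right)} = -18$ ($Z{\left(Q \right)} = -2 - 4 \left(4 + 0\right) = -2 - 16 = -18$)
$\left(-59 - Y{\left(2,5 \right)}\right) \left(-151 + Z{\left(7 \right)}\right) = \left(-59 - \left(-4 - 5\right)\right) \left(-151 - 18\right) = \left(-59 - \left(-4 - 5\right)\right) \left(-169\right) = \left(-59 - -9\right) \left(-169\right) = \left(-59 + 9\right) \left(-169\right) = \left(-50\right) \left(-169\right) = 8450$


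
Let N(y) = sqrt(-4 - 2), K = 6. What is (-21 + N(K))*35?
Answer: -735 + 35*I*sqrt(6) ≈ -735.0 + 85.732*I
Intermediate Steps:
N(y) = I*sqrt(6) (N(y) = sqrt(-6) = I*sqrt(6))
(-21 + N(K))*35 = (-21 + I*sqrt(6))*35 = -735 + 35*I*sqrt(6)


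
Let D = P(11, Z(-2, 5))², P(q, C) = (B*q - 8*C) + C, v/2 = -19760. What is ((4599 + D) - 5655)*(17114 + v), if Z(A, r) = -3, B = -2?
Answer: 23638330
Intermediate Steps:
v = -39520 (v = 2*(-19760) = -39520)
P(q, C) = -7*C - 2*q (P(q, C) = (-2*q - 8*C) + C = (-8*C - 2*q) + C = -7*C - 2*q)
D = 1 (D = (-7*(-3) - 2*11)² = (21 - 22)² = (-1)² = 1)
((4599 + D) - 5655)*(17114 + v) = ((4599 + 1) - 5655)*(17114 - 39520) = (4600 - 5655)*(-22406) = -1055*(-22406) = 23638330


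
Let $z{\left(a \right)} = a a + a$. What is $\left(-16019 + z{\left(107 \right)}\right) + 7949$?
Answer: $3486$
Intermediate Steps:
$z{\left(a \right)} = a + a^{2}$ ($z{\left(a \right)} = a^{2} + a = a + a^{2}$)
$\left(-16019 + z{\left(107 \right)}\right) + 7949 = \left(-16019 + 107 \left(1 + 107\right)\right) + 7949 = \left(-16019 + 107 \cdot 108\right) + 7949 = \left(-16019 + 11556\right) + 7949 = -4463 + 7949 = 3486$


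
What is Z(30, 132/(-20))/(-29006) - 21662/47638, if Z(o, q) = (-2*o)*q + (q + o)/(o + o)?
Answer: -32360559941/69089391400 ≈ -0.46839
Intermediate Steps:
Z(o, q) = (o + q)/(2*o) - 2*o*q (Z(o, q) = -2*o*q + (o + q)/((2*o)) = -2*o*q + (o + q)*(1/(2*o)) = -2*o*q + (o + q)/(2*o) = (o + q)/(2*o) - 2*o*q)
Z(30, 132/(-20))/(-29006) - 21662/47638 = ((½)*(132/(-20) - 1*30*(-1 + 4*30*(132/(-20))))/30)/(-29006) - 21662/47638 = ((½)*(1/30)*(132*(-1/20) - 1*30*(-1 + 4*30*(132*(-1/20)))))*(-1/29006) - 21662*1/47638 = ((½)*(1/30)*(-33/5 - 1*30*(-1 + 4*30*(-33/5))))*(-1/29006) - 10831/23819 = ((½)*(1/30)*(-33/5 - 1*30*(-1 - 792)))*(-1/29006) - 10831/23819 = ((½)*(1/30)*(-33/5 - 1*30*(-793)))*(-1/29006) - 10831/23819 = ((½)*(1/30)*(-33/5 + 23790))*(-1/29006) - 10831/23819 = ((½)*(1/30)*(118917/5))*(-1/29006) - 10831/23819 = (39639/100)*(-1/29006) - 10831/23819 = -39639/2900600 - 10831/23819 = -32360559941/69089391400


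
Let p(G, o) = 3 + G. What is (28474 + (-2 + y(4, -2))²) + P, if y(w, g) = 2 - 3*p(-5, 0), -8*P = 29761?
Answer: 198319/8 ≈ 24790.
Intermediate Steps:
P = -29761/8 (P = -⅛*29761 = -29761/8 ≈ -3720.1)
y(w, g) = 8 (y(w, g) = 2 - 3*(3 - 5) = 2 - 3*(-2) = 2 + 6 = 8)
(28474 + (-2 + y(4, -2))²) + P = (28474 + (-2 + 8)²) - 29761/8 = (28474 + 6²) - 29761/8 = (28474 + 36) - 29761/8 = 28510 - 29761/8 = 198319/8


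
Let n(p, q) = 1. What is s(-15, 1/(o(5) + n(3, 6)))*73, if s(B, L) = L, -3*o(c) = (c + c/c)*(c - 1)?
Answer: -73/7 ≈ -10.429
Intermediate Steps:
o(c) = -(1 + c)*(-1 + c)/3 (o(c) = -(c + c/c)*(c - 1)/3 = -(c + 1)*(-1 + c)/3 = -(1 + c)*(-1 + c)/3)
s(-15, 1/(o(5) + n(3, 6)))*73 = 73/((⅓ - ⅓*5²) + 1) = 73/((⅓ - ⅓*25) + 1) = 73/((⅓ - 25/3) + 1) = 73/(-8 + 1) = 73/(-7) = -⅐*73 = -73/7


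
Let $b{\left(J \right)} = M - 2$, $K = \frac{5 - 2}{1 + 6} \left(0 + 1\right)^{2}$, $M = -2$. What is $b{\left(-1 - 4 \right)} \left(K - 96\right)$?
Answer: $\frac{2676}{7} \approx 382.29$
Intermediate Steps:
$K = \frac{3}{7}$ ($K = \frac{3}{7} \cdot 1^{2} = 3 \cdot \frac{1}{7} \cdot 1 = \frac{3}{7} \cdot 1 = \frac{3}{7} \approx 0.42857$)
$b{\left(J \right)} = -4$ ($b{\left(J \right)} = -2 - 2 = -4$)
$b{\left(-1 - 4 \right)} \left(K - 96\right) = - 4 \left(\frac{3}{7} - 96\right) = \left(-4\right) \left(- \frac{669}{7}\right) = \frac{2676}{7}$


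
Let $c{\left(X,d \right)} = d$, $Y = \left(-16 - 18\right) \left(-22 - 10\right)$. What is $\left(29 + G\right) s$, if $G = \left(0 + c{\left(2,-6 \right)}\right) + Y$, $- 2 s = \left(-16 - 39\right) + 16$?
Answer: $\frac{43329}{2} \approx 21665.0$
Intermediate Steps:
$Y = 1088$ ($Y = \left(-34\right) \left(-32\right) = 1088$)
$s = \frac{39}{2}$ ($s = - \frac{\left(-16 - 39\right) + 16}{2} = - \frac{-55 + 16}{2} = \left(- \frac{1}{2}\right) \left(-39\right) = \frac{39}{2} \approx 19.5$)
$G = 1082$ ($G = \left(0 - 6\right) + 1088 = -6 + 1088 = 1082$)
$\left(29 + G\right) s = \left(29 + 1082\right) \frac{39}{2} = 1111 \cdot \frac{39}{2} = \frac{43329}{2}$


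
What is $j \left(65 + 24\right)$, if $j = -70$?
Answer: $-6230$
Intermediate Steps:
$j \left(65 + 24\right) = - 70 \left(65 + 24\right) = \left(-70\right) 89 = -6230$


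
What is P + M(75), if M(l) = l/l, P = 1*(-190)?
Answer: -189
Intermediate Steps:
P = -190
M(l) = 1
P + M(75) = -190 + 1 = -189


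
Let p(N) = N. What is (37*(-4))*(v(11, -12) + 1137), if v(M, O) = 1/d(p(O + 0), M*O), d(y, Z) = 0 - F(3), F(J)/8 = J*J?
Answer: -3028931/18 ≈ -1.6827e+5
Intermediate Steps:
F(J) = 8*J² (F(J) = 8*(J*J) = 8*J²)
d(y, Z) = -72 (d(y, Z) = 0 - 8*3² = 0 - 8*9 = 0 - 1*72 = 0 - 72 = -72)
v(M, O) = -1/72 (v(M, O) = 1/(-72) = -1/72)
(37*(-4))*(v(11, -12) + 1137) = (37*(-4))*(-1/72 + 1137) = -148*81863/72 = -3028931/18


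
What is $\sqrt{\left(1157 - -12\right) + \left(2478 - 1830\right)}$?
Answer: $\sqrt{1817} \approx 42.626$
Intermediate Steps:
$\sqrt{\left(1157 - -12\right) + \left(2478 - 1830\right)} = \sqrt{\left(1157 + 12\right) + \left(2478 - 1830\right)} = \sqrt{1169 + 648} = \sqrt{1817}$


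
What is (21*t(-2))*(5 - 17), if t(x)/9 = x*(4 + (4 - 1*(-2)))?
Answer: 45360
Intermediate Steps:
t(x) = 90*x (t(x) = 9*(x*(4 + (4 - 1*(-2)))) = 9*(x*(4 + (4 + 2))) = 9*(x*(4 + 6)) = 9*(x*10) = 9*(10*x) = 90*x)
(21*t(-2))*(5 - 17) = (21*(90*(-2)))*(5 - 17) = (21*(-180))*(-12) = -3780*(-12) = 45360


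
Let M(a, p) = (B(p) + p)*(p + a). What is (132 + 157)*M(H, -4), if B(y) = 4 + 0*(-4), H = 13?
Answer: 0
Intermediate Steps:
B(y) = 4 (B(y) = 4 + 0 = 4)
M(a, p) = (4 + p)*(a + p) (M(a, p) = (4 + p)*(p + a) = (4 + p)*(a + p))
(132 + 157)*M(H, -4) = (132 + 157)*((-4)**2 + 4*13 + 4*(-4) + 13*(-4)) = 289*(16 + 52 - 16 - 52) = 289*0 = 0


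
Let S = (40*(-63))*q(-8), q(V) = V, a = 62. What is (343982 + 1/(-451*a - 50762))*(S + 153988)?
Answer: 1178966241706279/19681 ≈ 5.9904e+10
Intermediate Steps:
S = 20160 (S = (40*(-63))*(-8) = -2520*(-8) = 20160)
(343982 + 1/(-451*a - 50762))*(S + 153988) = (343982 + 1/(-451*62 - 50762))*(20160 + 153988) = (343982 + 1/(-27962 - 50762))*174148 = (343982 + 1/(-78724))*174148 = (343982 - 1/78724)*174148 = (27079638967/78724)*174148 = 1178966241706279/19681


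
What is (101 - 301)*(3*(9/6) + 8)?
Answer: -2500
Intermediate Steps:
(101 - 301)*(3*(9/6) + 8) = -200*(3*(9*(⅙)) + 8) = -200*(3*(3/2) + 8) = -200*(9/2 + 8) = -200*25/2 = -2500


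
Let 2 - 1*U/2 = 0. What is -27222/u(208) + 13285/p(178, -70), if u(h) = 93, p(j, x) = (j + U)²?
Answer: -300155341/1026844 ≈ -292.31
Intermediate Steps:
U = 4 (U = 4 - 2*0 = 4 + 0 = 4)
p(j, x) = (4 + j)² (p(j, x) = (j + 4)² = (4 + j)²)
-27222/u(208) + 13285/p(178, -70) = -27222/93 + 13285/((4 + 178)²) = -27222*1/93 + 13285/(182²) = -9074/31 + 13285/33124 = -300155341/1026844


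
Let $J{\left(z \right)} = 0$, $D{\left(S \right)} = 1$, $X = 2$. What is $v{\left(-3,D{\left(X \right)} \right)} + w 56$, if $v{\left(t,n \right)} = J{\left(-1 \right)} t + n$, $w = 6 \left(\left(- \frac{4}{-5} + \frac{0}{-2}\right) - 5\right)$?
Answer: $- \frac{7051}{5} \approx -1410.2$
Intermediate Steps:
$w = - \frac{126}{5}$ ($w = 6 \left(\left(\left(-4\right) \left(- \frac{1}{5}\right) + 0 \left(- \frac{1}{2}\right)\right) - 5\right) = 6 \left(\left(\frac{4}{5} + 0\right) - 5\right) = 6 \left(\frac{4}{5} - 5\right) = 6 \left(- \frac{21}{5}\right) = - \frac{126}{5} \approx -25.2$)
$v{\left(t,n \right)} = n$ ($v{\left(t,n \right)} = 0 t + n = 0 + n = n$)
$v{\left(-3,D{\left(X \right)} \right)} + w 56 = 1 - \frac{7056}{5} = - \frac{7051}{5}$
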